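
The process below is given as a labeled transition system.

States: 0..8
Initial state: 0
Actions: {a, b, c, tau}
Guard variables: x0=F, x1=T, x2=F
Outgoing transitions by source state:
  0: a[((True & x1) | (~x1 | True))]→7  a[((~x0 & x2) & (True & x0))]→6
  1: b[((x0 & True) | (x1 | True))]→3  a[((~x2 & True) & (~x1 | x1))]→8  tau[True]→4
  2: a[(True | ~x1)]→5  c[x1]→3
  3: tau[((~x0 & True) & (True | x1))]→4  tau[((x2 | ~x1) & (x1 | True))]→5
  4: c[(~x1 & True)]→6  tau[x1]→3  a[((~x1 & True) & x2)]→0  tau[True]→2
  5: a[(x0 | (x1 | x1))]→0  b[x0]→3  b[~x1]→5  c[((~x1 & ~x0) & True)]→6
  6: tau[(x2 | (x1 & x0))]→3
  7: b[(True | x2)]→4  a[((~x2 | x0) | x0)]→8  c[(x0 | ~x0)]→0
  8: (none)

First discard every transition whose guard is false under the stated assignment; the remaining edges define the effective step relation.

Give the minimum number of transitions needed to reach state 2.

Breadth-first toward 2:
  Layer 0: {0}
  Layer 1: {7}
  Layer 2: {4,8}
  Layer 3: {2,3}
depth(2)=3, e.g. a·b·tau

Answer: 3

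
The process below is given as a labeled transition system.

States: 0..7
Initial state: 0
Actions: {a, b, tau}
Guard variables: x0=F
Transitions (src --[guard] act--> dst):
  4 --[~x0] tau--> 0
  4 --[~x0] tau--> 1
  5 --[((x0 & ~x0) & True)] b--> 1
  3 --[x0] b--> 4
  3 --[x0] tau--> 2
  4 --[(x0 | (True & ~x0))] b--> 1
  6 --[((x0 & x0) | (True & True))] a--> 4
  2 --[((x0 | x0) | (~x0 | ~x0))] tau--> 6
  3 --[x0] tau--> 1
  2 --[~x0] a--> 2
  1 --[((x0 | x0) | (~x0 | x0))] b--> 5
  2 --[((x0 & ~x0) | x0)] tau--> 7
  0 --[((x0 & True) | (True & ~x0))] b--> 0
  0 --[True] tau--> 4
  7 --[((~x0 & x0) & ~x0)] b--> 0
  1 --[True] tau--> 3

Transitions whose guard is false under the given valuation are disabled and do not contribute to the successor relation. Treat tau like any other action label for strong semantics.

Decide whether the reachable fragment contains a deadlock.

Reachable = {0,1,3,4,5}
  0: b→0  tau→4  [deg 2]
  1: b→5  tau→3  [deg 2]
  3: ∅  [deadlock]
  4: b→1  tau→0  tau→1  [deg 3]
  5: ∅  [deadlock]
Path to 3: tau·tau·tau

Answer: DEADLOCK at state 3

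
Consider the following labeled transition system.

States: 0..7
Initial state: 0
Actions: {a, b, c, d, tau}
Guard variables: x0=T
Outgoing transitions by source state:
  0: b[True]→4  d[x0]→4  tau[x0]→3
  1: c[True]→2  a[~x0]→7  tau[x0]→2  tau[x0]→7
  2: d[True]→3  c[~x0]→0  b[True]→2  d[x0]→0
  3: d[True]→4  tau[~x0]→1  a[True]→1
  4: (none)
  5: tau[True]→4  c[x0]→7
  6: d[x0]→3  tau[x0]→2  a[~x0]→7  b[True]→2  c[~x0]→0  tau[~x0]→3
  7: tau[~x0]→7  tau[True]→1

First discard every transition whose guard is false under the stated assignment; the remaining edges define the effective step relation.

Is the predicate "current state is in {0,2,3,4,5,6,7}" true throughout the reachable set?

Answer: INVARIANT VIOLATED at state 1

Working:
Allowed set {0,2,3,4,5,6,7}
Reachable = {0,1,2,3,4,7}
  0: ✓
  1: outside
  2: ✓
  3: ✓
  4: ✓
  7: ✓
counterexample path to 1: tau·a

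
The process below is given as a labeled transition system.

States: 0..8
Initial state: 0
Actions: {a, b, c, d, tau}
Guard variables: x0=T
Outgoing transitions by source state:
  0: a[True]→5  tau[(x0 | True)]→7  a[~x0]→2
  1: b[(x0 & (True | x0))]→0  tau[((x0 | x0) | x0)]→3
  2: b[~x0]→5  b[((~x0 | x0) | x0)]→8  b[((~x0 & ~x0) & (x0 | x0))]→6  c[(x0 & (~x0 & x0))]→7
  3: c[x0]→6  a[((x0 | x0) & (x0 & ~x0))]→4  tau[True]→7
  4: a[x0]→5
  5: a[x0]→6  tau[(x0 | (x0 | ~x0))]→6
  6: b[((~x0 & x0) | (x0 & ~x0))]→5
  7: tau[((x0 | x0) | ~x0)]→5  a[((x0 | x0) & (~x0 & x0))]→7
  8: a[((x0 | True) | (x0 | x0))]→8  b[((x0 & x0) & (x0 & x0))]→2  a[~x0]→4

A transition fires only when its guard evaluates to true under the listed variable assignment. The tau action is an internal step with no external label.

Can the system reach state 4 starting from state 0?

13 transition(s) survive guard evaluation.
depth 0: {0}
depth 1: {5,7}  now seen {0,5,7}
depth 2: {6}  now seen {0,5,6,7}
Reachable = {0,5,6,7}

Answer: UNREACHABLE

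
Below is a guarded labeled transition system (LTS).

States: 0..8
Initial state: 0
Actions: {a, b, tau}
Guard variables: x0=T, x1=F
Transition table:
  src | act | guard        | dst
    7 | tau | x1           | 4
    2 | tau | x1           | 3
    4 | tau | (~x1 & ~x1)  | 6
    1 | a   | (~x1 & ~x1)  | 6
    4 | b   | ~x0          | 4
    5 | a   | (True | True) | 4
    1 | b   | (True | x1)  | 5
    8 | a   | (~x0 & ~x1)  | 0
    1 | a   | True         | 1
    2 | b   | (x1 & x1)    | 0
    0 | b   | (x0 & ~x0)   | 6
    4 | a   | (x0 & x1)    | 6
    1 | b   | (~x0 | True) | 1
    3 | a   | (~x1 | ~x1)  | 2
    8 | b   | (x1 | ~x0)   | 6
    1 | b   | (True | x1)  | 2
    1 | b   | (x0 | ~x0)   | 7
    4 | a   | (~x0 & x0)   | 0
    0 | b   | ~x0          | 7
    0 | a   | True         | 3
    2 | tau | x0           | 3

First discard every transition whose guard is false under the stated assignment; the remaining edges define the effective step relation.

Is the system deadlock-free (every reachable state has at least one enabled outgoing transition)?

Reachable = {0,2,3}
  0: a→3  [1 out]
  2: tau→3  [1 out]
  3: a→2  [1 out]

Answer: DEADLOCK-FREE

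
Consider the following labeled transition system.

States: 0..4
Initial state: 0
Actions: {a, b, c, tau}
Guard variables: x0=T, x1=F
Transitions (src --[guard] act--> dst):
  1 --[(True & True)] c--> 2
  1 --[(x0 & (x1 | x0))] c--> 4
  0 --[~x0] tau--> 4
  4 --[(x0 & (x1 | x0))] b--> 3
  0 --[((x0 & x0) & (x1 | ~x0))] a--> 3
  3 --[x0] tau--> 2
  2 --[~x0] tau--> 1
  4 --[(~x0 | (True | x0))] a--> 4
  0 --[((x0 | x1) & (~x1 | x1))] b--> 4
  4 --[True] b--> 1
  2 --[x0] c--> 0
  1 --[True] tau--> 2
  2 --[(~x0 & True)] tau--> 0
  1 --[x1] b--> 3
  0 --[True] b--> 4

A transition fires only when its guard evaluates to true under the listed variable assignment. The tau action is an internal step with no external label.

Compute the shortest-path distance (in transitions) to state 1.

Answer: 2

Analysis:
Breadth-first toward 1:
  Layer 0: {0}
  Layer 1: {4}
  Layer 2: {1,3}
first hit 1 at d=2 via b·b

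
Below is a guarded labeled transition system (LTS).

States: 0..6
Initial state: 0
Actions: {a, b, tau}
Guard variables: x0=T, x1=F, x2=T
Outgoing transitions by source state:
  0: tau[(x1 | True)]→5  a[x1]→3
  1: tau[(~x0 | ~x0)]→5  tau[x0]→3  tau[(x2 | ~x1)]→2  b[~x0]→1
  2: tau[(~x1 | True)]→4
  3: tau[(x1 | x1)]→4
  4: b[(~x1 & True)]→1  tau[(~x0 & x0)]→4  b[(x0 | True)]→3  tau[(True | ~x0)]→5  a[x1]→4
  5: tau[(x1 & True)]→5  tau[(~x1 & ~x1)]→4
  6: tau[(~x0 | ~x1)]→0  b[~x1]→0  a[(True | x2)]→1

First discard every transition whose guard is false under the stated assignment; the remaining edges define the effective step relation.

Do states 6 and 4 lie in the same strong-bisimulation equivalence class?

Answer: NOT BISIMILAR

Trace:
Refine partition for ~:
  round 0: {{0,1,2,3,4,5,6}}
  round 1: {{0,1,2,5},{3},{4},{6}}
  round 2: {{0},{1},{2,5},{3},{4},{6}}
Fixed point at round 3; 6 class(es).
6∈{6}, 4∈{4}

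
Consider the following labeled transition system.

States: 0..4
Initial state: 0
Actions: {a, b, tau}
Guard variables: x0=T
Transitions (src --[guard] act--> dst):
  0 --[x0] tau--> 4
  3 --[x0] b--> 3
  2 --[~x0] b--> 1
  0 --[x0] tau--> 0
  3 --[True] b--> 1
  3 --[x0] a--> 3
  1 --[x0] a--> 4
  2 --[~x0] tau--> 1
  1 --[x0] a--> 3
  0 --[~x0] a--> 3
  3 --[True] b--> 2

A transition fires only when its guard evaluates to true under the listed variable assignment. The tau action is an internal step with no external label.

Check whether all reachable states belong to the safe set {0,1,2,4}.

Answer: INVARIANT HOLDS

Working:
Safe = {0,1,2,4}
R = {0,4}
  0: safe
  4: safe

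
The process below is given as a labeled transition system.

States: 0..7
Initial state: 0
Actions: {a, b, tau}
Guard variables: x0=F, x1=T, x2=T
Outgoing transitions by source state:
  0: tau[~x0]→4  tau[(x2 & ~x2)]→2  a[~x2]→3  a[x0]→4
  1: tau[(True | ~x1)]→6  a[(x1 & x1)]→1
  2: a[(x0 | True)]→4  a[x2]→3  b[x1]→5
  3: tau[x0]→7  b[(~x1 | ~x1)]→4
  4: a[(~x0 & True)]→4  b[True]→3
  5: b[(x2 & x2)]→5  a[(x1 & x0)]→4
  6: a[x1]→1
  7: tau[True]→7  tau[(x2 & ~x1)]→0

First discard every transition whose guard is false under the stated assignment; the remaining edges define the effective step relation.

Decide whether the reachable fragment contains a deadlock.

Reachable = {0,3,4}
  0: tau→4  [1 exit(s)]
  3: ∅  [deadlock]
  4: a→4  b→3  [2 exit(s)]
witness 3: tau·b

Answer: DEADLOCK at state 3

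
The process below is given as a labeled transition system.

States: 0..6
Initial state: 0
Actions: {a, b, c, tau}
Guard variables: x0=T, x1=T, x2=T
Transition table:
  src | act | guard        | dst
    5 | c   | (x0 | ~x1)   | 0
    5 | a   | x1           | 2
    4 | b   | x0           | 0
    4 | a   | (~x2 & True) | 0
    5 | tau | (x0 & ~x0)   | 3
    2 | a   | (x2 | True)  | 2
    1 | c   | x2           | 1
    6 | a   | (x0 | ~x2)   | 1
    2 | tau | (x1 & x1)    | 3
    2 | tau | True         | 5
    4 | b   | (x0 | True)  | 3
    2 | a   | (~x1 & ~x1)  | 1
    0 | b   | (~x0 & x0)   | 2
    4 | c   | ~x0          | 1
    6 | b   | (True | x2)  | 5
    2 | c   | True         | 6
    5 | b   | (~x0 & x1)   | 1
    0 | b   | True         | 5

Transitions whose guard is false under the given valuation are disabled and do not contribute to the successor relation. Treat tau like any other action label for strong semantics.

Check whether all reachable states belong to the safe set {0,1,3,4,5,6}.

Answer: INVARIANT VIOLATED at state 2

Analysis:
Allowed set {0,1,3,4,5,6}
R = {0,1,2,3,5,6}
  0: ✓
  1: ✓
  2: outside
  3: ✓
  5: ✓
  6: ✓
reach 2 via b·a — violates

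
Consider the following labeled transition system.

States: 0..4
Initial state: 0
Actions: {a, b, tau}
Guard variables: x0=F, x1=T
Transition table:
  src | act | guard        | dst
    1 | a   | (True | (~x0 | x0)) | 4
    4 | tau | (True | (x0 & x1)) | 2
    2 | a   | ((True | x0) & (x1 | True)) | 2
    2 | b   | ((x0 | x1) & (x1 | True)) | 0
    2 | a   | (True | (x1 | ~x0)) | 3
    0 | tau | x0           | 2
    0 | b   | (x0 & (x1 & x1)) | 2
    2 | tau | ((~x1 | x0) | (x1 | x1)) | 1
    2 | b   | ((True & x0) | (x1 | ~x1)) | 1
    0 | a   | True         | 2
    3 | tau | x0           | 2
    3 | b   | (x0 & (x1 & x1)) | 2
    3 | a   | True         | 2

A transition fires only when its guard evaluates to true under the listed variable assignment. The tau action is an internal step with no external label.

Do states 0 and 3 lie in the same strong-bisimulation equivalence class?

Refine partition for ~:
  π0 = {{0,1,2,3,4}}
  π1 = {{0,1,3},{2},{4}}
  π2 = {{0,3},{1},{2},{4}}
4 equivalence class(es) (converged in 3)
[0]={0,3}  [3]={0,3}

Answer: BISIMILAR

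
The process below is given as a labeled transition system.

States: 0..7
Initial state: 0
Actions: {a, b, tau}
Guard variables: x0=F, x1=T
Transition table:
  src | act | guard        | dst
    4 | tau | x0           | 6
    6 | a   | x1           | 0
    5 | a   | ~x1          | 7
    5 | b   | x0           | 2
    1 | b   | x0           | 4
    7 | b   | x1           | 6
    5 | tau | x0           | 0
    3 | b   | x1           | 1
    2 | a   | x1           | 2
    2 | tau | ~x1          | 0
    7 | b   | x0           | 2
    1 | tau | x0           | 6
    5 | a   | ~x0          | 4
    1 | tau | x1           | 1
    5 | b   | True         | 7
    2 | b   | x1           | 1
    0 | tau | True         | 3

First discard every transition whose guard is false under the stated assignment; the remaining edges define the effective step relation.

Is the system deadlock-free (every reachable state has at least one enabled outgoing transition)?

Answer: DEADLOCK-FREE

Trace:
Reachable = {0,1,3}
  0: tau→3  [1 out]
  1: tau→1  [1 out]
  3: b→1  [1 out]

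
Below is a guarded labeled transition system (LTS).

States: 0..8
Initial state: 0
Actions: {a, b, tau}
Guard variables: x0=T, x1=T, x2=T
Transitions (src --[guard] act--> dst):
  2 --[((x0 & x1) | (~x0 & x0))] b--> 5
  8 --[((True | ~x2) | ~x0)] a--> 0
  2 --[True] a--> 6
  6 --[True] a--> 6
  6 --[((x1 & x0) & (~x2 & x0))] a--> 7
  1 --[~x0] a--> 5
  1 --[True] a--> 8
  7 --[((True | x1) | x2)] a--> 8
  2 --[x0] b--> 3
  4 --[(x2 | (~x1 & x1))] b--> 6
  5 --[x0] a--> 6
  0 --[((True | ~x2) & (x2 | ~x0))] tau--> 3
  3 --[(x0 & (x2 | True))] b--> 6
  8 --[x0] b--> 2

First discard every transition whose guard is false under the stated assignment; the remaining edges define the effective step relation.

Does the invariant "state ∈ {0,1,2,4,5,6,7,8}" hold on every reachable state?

Answer: INVARIANT VIOLATED at state 3

Analysis:
Safe = {0,1,2,4,5,6,7,8}
Reach set: {0,3,6}
  0: safe
  3: outside
  6: safe
reach 3 via tau — violates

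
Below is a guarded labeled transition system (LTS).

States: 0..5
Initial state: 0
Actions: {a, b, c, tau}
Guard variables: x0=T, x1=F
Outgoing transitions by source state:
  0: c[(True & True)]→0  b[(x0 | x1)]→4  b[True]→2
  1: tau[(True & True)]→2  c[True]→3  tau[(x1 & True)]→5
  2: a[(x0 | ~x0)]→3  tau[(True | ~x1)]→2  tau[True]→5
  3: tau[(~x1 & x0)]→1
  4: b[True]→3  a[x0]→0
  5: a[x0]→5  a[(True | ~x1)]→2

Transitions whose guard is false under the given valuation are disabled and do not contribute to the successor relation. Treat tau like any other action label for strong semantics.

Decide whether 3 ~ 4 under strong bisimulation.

Answer: NOT BISIMILAR

Working:
Bisimulation quotient by refinement:
  P[0] = {{0,1,2,3,4,5}}
  P[1] = {{0},{1},{2},{3},{4},{5}}
6 equivalence class(es) (converged in 2)
3∈{3}, 4∈{4}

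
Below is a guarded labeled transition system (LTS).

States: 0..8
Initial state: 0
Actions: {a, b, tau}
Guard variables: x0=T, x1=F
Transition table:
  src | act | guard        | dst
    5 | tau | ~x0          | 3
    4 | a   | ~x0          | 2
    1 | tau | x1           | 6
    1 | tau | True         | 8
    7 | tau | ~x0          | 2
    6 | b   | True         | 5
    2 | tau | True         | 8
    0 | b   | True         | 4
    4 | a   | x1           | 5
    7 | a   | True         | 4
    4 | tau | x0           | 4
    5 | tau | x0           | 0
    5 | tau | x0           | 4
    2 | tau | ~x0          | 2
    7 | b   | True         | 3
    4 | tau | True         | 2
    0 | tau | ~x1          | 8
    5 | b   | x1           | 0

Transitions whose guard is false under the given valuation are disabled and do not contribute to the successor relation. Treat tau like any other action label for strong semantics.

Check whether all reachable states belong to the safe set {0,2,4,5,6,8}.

Answer: INVARIANT HOLDS

Analysis:
Safe = {0,2,4,5,6,8}
R = {0,2,4,8}
  0: ✓
  2: ✓
  4: ✓
  8: ✓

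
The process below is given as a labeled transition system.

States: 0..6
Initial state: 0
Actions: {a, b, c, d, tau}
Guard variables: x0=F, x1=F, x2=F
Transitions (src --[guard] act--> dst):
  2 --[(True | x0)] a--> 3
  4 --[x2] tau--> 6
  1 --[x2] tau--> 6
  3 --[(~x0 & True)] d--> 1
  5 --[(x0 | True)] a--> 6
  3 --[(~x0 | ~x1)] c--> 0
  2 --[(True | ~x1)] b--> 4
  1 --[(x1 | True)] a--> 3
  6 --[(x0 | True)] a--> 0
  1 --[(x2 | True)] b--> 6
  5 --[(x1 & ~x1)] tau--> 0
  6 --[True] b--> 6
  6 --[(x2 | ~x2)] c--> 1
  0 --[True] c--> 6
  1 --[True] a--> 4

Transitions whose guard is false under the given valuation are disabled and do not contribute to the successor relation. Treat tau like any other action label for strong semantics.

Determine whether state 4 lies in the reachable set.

Guard filter leaves 12 enabled edge(s).
depth 0: {0}
depth 1: {6}  cumulative {0,6}
depth 2: {1}  cumulative {0,1,6}
depth 3: {3,4}  cumulative {0,1,3,4,6}
Reach set: {0,1,3,4,6}
trace reaching 4: c·c·a

Answer: REACHABLE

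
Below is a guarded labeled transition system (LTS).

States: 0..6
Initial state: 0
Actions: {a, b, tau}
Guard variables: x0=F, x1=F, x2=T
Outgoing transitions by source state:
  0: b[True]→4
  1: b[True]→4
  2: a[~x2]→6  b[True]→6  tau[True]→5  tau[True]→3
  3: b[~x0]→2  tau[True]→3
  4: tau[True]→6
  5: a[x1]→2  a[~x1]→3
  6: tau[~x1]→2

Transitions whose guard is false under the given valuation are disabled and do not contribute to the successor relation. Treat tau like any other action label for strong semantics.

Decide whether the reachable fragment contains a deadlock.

Answer: DEADLOCK-FREE

Analysis:
Reach set: {0,2,3,4,5,6}
  0: b→4  [1 out]
  2: b→6  tau→3  tau→5  [3 out]
  3: b→2  tau→3  [2 out]
  4: tau→6  [1 out]
  5: a→3  [1 out]
  6: tau→2  [1 out]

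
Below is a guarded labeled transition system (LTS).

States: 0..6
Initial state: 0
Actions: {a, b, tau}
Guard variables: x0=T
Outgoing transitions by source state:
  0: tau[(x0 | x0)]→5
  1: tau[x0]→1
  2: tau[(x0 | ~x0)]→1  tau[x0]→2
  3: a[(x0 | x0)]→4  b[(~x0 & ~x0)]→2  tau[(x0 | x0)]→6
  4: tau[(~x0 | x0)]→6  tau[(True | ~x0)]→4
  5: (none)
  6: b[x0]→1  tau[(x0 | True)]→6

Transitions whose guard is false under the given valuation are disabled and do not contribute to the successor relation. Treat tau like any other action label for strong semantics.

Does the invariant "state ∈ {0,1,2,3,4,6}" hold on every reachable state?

Allowed set {0,1,2,3,4,6}
Reachable = {0,5}
  0: ✓
  5: outside
reach 5 via tau — violates

Answer: INVARIANT VIOLATED at state 5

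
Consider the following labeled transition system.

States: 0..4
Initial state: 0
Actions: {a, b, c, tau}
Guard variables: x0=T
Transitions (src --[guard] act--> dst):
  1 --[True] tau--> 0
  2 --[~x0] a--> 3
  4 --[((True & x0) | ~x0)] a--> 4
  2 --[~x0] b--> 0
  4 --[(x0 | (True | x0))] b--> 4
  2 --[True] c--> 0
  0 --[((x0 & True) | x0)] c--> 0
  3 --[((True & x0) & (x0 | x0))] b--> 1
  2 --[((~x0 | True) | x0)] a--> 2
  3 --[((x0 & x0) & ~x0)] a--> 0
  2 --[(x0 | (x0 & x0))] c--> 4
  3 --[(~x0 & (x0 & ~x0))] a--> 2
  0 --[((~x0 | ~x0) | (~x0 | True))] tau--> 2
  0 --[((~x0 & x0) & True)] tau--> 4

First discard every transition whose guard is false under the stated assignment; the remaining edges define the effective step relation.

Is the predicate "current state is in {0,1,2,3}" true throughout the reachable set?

Answer: INVARIANT VIOLATED at state 4

Analysis:
Allowed set {0,1,2,3}
R = {0,2,4}
  0: ok
  2: ok
  4: ✗ unsafe
witness against invariant: tau·c → 4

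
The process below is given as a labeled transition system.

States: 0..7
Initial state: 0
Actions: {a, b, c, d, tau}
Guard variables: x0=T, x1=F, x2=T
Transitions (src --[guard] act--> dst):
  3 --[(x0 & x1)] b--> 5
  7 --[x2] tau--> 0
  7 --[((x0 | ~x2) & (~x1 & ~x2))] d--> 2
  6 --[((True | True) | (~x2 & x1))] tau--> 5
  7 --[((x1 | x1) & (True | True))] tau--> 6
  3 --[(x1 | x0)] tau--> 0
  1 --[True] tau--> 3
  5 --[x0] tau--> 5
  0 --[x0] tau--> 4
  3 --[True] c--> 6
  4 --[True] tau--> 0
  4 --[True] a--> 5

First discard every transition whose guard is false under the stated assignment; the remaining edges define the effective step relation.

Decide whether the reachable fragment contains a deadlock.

Answer: DEADLOCK-FREE

Analysis:
R = {0,4,5}
  0: tau→4  [1 out]
  4: a→5  tau→0  [2 out]
  5: tau→5  [1 out]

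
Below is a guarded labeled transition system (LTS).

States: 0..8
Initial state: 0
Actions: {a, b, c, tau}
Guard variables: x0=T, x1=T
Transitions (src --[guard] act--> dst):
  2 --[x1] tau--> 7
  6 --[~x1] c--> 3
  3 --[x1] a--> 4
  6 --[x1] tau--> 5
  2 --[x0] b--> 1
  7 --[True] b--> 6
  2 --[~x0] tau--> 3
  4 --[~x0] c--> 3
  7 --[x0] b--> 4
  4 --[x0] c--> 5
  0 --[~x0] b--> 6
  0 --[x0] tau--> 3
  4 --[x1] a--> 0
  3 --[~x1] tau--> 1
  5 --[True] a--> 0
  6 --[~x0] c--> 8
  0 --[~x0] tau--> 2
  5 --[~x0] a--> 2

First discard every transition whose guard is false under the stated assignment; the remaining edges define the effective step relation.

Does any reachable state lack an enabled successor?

Reach set: {0,3,4,5}
  0: tau→3  [1 out]
  3: a→4  [1 out]
  4: a→0  c→5  [2 out]
  5: a→0  [1 out]

Answer: DEADLOCK-FREE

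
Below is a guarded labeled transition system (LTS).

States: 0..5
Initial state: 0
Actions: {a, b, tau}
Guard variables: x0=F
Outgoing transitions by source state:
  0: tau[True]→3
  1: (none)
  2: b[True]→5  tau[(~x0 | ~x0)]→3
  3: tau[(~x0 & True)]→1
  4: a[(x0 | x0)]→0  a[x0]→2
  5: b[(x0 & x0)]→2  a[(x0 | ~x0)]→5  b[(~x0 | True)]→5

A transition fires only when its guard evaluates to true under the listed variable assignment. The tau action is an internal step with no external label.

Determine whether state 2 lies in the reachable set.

Answer: UNREACHABLE

Working:
After dropping false guards: 6 live edges.
L0 = {0}
L1 = {3}  now seen {0,3}
L2 = {1}  now seen {0,1,3}
R = {0,1,3}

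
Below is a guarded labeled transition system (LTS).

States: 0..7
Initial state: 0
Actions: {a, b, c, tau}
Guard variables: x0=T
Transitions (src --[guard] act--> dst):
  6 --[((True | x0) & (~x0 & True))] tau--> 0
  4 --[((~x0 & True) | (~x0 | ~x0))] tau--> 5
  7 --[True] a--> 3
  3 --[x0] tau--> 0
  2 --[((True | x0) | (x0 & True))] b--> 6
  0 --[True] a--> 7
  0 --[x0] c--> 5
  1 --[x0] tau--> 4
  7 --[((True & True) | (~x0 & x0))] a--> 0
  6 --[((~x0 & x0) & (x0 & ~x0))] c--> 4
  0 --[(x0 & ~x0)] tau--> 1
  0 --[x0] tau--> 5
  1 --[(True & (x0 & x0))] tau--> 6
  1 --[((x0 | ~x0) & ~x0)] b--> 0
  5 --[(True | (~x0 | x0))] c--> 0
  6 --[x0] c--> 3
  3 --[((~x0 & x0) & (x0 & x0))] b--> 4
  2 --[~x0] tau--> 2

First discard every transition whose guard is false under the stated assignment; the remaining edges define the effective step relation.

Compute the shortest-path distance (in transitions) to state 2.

Answer: UNREACHABLE

Trace:
BFS to 2:
  depth 0: {0}
  depth 1: {5,7}
  depth 2: {3}
2 never appears.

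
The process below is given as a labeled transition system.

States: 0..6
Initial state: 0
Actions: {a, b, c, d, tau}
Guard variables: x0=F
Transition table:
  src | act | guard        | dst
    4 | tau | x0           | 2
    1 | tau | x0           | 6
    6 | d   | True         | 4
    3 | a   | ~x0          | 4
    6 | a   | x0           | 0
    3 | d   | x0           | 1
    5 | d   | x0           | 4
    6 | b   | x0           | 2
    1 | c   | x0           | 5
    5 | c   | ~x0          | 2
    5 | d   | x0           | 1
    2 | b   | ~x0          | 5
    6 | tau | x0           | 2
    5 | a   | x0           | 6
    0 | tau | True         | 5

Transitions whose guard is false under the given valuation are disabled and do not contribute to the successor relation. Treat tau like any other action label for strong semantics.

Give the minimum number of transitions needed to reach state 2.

Answer: 2

Working:
Breadth-first toward 2:
  Layer 0: {0}
  Layer 1: {5}
  Layer 2: {2}
depth(2)=2, e.g. tau·c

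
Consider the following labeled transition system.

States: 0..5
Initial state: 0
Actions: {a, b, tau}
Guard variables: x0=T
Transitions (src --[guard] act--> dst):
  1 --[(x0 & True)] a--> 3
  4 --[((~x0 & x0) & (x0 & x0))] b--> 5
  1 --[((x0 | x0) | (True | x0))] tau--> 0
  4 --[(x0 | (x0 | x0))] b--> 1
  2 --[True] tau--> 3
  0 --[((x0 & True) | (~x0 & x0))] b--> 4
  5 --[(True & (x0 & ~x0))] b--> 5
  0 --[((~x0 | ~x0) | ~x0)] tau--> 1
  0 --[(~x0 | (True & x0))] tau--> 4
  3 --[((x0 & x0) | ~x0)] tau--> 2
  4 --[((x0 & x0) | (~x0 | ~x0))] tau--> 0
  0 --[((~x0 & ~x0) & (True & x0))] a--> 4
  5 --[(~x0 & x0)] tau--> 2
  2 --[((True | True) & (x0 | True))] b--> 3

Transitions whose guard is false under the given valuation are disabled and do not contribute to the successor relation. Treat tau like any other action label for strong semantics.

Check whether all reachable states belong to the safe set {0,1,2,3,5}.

Inv-set: {0,1,2,3,5}
Reach set: {0,1,2,3,4}
  0: ✓
  1: ✓
  2: ✓
  3: ✓
  4: VIOLATES
counterexample path to 4: b

Answer: INVARIANT VIOLATED at state 4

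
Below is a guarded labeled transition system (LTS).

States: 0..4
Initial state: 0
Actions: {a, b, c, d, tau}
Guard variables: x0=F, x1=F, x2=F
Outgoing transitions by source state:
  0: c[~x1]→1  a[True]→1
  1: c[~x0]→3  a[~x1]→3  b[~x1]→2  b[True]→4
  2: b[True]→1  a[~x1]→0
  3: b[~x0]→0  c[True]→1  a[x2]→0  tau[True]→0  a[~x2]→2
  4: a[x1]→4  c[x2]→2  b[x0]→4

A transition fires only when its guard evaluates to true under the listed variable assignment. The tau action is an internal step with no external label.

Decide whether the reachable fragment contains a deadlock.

R = {0,1,2,3,4}
  0: a→1  c→1  [2 exit(s)]
  1: a→3  b→2  b→4  c→3  [4 exit(s)]
  2: a→0  b→1  [2 exit(s)]
  3: a→2  b→0  c→1  tau→0  [4 exit(s)]
  4: ∅  [deadlock]
trace reaching 4: c·b

Answer: DEADLOCK at state 4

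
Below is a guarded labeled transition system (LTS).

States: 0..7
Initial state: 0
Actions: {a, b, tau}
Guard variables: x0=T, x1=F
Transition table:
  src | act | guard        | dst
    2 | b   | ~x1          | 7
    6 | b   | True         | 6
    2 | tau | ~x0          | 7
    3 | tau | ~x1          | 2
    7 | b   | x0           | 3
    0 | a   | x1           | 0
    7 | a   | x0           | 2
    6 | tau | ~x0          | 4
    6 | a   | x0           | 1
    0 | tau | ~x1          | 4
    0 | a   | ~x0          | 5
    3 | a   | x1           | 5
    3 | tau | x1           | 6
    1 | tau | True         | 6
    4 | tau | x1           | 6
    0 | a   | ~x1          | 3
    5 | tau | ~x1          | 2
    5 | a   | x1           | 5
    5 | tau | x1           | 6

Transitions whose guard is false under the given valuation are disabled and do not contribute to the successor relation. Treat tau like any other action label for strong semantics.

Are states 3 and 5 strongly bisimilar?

Answer: BISIMILAR

Analysis:
Compute ~ classes (split until stable):
  π0 = {{0,1,2,3,4,5,6,7}}
  π1 = {{0},{1,3,5},{2},{4},{6,7}}
  π2 = {{0},{1},{2},{3,5},{4},{6},{7}}
stable after 3 split(s): 7 block(s)
3∈{3,5}, 5∈{3,5}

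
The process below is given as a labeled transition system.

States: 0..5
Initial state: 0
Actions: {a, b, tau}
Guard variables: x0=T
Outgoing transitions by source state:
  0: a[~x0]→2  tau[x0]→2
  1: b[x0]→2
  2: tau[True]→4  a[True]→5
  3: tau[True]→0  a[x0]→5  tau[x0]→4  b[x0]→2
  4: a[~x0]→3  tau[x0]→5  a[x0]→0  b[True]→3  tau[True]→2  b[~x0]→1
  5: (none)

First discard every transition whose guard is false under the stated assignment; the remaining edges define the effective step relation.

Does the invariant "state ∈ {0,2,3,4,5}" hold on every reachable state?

Answer: INVARIANT HOLDS

Working:
Allowed set {0,2,3,4,5}
R = {0,2,3,4,5}
  0: ok
  2: ok
  3: ok
  4: ok
  5: ok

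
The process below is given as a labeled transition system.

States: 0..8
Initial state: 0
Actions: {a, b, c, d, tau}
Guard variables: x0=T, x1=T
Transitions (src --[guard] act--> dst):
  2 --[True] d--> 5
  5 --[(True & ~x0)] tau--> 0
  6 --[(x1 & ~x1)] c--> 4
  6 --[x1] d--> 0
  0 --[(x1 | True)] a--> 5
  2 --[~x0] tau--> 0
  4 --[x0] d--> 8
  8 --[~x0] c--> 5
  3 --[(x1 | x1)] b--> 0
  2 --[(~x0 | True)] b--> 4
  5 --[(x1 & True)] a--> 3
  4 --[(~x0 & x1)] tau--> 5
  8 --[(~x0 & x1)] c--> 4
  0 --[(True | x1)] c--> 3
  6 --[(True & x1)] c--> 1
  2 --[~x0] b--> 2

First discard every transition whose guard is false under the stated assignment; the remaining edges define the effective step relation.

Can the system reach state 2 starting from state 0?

Answer: UNREACHABLE

Trace:
Guard filter leaves 9 enabled edge(s).
depth 0: {0}
depth 1: {3,5}  total {0,3,5}
R = {0,3,5}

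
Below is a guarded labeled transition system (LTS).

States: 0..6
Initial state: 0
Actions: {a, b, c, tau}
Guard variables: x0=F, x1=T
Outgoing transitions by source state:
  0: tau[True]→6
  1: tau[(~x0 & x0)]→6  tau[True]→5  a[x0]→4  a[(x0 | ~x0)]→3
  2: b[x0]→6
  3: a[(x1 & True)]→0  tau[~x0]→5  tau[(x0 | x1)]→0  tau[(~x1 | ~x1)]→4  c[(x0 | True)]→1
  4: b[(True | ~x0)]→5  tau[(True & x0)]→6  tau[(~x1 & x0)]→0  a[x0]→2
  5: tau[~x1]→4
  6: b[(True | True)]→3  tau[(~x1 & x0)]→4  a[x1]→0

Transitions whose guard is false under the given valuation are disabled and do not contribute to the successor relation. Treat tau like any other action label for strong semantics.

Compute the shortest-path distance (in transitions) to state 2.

Answer: UNREACHABLE

Trace:
Layered search for 2:
  L0 = {0}
  L1 = {6}
  L2 = {3}
  L3 = {1,5}
2 never appears.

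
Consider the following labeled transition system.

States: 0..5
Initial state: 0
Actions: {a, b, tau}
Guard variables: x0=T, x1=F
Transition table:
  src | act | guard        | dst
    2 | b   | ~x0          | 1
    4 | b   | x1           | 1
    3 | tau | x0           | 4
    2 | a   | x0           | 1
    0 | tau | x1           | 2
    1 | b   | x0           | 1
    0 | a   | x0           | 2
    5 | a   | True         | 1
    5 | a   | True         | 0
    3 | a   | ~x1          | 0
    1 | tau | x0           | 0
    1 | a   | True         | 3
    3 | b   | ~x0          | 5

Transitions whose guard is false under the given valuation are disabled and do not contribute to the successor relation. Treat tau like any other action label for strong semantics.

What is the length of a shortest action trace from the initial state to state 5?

Answer: UNREACHABLE

Working:
BFS to 5:
  L0 = {0}
  L1 = {2}
  L2 = {1}
  L3 = {3}
  L4 = {4}
5 never appears.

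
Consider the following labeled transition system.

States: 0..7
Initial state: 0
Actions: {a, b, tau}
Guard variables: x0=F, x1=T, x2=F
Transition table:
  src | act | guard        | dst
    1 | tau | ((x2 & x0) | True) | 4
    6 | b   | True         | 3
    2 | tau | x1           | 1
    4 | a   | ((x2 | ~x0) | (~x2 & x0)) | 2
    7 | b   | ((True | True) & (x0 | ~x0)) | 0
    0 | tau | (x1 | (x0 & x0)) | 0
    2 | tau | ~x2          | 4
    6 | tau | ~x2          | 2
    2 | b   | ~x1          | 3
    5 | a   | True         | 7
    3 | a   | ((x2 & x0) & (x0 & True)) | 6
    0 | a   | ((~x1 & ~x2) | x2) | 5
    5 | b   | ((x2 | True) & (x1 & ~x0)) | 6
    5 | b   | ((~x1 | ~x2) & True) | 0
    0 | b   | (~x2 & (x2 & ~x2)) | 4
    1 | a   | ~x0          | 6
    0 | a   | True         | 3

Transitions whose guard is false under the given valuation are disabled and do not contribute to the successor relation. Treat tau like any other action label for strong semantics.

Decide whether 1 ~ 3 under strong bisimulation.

Answer: NOT BISIMILAR

Working:
Compute ~ classes (split until stable):
  round 0: {{0,1,2,3,4,5,6,7}}
  round 1: {{0,1},{2},{3},{4},{5},{6},{7}}
  round 2: {{0},{1},{2},{3},{4},{5},{6},{7}}
8 equivalence class(es) (converged in 3)
[1]={1}  [3]={3}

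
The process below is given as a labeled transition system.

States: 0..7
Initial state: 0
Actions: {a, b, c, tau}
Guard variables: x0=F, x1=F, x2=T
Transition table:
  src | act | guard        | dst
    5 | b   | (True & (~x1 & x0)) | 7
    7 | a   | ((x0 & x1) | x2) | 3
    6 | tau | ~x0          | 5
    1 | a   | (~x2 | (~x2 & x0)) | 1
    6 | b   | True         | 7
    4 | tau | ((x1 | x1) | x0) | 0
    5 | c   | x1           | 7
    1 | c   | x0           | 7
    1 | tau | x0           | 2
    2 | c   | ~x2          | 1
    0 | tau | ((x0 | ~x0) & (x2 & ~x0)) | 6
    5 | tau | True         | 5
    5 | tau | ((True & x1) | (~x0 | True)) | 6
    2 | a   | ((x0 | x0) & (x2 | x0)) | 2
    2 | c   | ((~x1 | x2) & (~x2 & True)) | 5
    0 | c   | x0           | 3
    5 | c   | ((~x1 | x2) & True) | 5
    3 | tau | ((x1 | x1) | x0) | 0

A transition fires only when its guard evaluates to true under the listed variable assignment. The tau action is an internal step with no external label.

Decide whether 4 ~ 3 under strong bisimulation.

Compute ~ classes (split until stable):
  P[0] = {{0,1,2,3,4,5,6,7}}
  P[1] = {{0},{1,2,3,4},{5},{6},{7}}
5 equivalence class(es) (converged in 2)
class of 4: {1,2,3,4}; class of 3: {1,2,3,4}

Answer: BISIMILAR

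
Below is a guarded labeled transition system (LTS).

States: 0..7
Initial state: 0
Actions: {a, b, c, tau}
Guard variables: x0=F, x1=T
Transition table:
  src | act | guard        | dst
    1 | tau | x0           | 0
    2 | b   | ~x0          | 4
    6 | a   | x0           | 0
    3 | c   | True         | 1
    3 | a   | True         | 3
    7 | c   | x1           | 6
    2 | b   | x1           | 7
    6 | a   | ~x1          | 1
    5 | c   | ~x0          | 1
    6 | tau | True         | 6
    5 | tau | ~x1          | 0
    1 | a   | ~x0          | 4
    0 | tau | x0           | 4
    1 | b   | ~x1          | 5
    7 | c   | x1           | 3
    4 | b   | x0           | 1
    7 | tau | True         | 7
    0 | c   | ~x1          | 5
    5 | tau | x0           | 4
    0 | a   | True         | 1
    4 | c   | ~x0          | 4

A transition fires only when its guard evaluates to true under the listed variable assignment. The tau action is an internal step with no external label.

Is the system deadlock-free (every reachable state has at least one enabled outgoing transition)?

Answer: DEADLOCK-FREE

Analysis:
R = {0,1,4}
  0: a→1  [1 exit(s)]
  1: a→4  [1 exit(s)]
  4: c→4  [1 exit(s)]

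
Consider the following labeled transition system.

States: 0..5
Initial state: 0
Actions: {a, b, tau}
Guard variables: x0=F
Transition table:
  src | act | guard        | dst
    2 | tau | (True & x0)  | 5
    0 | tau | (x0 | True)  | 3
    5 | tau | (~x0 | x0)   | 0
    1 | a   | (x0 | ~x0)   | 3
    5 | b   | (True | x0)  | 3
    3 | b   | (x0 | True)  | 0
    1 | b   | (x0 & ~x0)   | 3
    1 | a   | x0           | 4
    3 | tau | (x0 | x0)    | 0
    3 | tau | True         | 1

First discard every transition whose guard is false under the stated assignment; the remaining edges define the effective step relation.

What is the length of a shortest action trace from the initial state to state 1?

Answer: 2

Analysis:
Layered search for 1:
  L0 = {0}
  L1 = {3}
  L2 = {1}
first hit 1 at d=2 via tau·tau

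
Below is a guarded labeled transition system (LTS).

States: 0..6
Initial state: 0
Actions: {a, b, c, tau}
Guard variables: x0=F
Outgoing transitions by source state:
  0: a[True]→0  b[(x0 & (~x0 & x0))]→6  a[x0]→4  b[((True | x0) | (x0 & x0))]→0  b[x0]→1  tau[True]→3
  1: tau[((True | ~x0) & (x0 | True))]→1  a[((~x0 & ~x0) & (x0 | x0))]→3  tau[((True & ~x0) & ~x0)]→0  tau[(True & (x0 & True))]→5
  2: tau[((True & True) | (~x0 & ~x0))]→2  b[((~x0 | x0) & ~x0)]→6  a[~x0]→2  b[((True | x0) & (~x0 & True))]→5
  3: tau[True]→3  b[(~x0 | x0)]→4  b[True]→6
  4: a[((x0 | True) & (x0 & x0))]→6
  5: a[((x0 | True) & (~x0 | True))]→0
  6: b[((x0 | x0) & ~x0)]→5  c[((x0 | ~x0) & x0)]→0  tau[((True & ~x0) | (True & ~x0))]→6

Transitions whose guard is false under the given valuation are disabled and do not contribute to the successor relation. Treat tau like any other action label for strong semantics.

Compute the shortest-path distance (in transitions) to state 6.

Answer: 2

Working:
Breadth-first toward 6:
  L0 = {0}
  L1 = {3}
  L2 = {4,6}
depth(6)=2, e.g. tau·b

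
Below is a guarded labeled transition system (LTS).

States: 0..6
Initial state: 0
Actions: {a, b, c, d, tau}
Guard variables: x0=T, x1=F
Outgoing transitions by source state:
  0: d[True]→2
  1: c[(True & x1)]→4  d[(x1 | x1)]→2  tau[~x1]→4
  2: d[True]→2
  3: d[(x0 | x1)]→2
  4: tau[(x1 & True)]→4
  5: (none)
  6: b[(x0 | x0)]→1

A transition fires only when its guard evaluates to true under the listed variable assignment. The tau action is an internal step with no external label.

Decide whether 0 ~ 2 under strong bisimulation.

Compute ~ classes (split until stable):
  P[0] = {{0,1,2,3,4,5,6}}
  P[1] = {{0,2,3},{1},{4,5},{6}}
stable after 2 split(s): 4 block(s)
class of 0: {0,2,3}; class of 2: {0,2,3}

Answer: BISIMILAR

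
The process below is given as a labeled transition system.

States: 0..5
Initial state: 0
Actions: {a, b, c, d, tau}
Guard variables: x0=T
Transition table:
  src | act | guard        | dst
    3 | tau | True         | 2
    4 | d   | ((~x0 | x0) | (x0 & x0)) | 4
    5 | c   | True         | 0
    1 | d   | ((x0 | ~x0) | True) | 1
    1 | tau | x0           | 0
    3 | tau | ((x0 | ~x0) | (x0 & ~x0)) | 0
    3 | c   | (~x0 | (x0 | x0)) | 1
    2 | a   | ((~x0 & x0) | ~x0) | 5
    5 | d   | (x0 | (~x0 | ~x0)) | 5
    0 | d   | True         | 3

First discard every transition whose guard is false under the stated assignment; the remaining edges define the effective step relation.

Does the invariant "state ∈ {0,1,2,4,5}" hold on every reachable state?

Answer: INVARIANT VIOLATED at state 3

Trace:
Inv-set: {0,1,2,4,5}
R = {0,1,2,3}
  0: safe
  1: safe
  2: safe
  3: VIOLATES
counterexample path to 3: d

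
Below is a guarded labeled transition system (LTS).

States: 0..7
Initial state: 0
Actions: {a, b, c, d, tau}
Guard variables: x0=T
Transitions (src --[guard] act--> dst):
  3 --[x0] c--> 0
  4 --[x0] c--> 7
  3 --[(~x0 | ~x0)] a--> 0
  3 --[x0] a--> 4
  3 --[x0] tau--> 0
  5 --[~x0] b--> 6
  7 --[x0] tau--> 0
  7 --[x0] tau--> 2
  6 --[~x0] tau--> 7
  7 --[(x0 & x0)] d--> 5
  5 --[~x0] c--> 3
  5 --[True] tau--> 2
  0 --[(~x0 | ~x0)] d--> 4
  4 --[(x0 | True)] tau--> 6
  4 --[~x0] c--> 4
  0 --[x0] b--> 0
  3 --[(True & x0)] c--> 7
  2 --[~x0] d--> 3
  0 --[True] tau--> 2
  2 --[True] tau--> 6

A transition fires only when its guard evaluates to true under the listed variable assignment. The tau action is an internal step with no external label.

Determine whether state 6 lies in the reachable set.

13 transition(s) survive guard evaluation.
Layer 0: {0}
Layer 1: {2}  total {0,2}
Layer 2: {6}  total {0,2,6}
Reach set: {0,2,6}
Path to 6: tau·tau

Answer: REACHABLE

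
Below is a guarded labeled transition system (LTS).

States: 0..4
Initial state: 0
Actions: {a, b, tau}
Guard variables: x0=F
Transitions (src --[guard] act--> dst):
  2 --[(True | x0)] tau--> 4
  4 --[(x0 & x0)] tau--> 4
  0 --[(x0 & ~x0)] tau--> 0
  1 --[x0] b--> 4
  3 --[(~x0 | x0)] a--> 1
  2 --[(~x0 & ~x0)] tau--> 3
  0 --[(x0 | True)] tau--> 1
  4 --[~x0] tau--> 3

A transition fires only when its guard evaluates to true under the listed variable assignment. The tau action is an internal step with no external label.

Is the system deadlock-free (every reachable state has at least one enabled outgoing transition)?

Reachable = {0,1}
  0: tau→1  [deg 1]
  1: ∅  [STUCK]
trace reaching 1: tau

Answer: DEADLOCK at state 1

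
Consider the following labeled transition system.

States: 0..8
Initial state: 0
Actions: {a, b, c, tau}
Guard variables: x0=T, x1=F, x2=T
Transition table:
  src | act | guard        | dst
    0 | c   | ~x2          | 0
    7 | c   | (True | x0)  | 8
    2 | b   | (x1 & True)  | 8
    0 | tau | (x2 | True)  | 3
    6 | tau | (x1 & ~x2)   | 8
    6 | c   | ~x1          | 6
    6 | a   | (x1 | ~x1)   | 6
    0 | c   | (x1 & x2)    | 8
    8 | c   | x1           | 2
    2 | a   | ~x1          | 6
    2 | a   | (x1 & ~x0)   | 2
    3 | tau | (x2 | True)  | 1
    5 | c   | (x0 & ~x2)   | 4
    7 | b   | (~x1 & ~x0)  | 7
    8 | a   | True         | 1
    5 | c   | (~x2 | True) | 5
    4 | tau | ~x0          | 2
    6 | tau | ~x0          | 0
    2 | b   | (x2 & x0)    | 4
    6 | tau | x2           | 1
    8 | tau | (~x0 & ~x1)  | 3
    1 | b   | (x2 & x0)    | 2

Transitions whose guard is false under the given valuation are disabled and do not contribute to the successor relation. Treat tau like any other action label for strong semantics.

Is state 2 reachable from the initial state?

Answer: REACHABLE

Trace:
After dropping false guards: 11 live edges.
Layer 0: {0}
Layer 1: {3}  now seen {0,3}
Layer 2: {1}  now seen {0,1,3}
Layer 3: {2}  now seen {0,1,2,3}
Layer 4: {4,6}  now seen {0,1,2,3,4,6}
Reachable = {0,1,2,3,4,6}
trace reaching 2: tau·tau·b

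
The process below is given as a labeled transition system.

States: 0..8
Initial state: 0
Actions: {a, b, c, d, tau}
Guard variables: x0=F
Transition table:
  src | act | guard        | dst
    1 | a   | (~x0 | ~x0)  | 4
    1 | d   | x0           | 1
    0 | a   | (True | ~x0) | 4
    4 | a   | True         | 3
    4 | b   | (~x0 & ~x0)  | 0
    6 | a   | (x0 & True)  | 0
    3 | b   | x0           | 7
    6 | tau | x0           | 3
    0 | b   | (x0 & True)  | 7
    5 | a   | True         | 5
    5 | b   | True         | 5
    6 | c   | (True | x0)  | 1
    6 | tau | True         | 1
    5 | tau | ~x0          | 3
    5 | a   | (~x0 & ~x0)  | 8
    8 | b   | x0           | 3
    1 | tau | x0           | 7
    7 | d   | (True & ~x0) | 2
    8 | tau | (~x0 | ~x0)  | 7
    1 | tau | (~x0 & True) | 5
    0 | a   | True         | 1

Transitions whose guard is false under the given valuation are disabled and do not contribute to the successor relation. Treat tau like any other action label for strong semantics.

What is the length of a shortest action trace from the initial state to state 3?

BFS to 3:
  depth 0: {0}
  depth 1: {1,4}
  depth 2: {3,5}
3 enters at depth 2; path a·a

Answer: 2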